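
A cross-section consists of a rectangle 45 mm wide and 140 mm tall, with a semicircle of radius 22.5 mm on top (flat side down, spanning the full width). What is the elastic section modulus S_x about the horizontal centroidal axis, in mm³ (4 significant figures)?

S_x ≈ 1.769 × 10⁵ mm³

Decompose the section into non-overlapping parts with the origin at the bottom-left of its bounding rectangle.
Rectangular body: 45 × 140, A = 6 300 mm², y = 70 mm, Ī = 10 290 000 mm⁴.
Semicircular cap: semicircle r = 22.5, A = 795.216 mm², y = 149.549 mm, Ī = 28129.5 mm⁴.
Centroid: ȳ = ΣA·y / ΣA = 78.9157 mm.
Transfer each piece to the horizontal centroidal axis using Ī + A·d² with d = y − 78.9157:
  rectangular body: d = -8.9157 mm → contributes +10 790 786 mm⁴
  semicircular cap: d = 70.6336 mm → contributes +3 995 543 mm⁴
Total I = 14 786 329 mm⁴.
Extreme fibre distance c = 83.5843 mm; S = I/c = 176 903 mm³.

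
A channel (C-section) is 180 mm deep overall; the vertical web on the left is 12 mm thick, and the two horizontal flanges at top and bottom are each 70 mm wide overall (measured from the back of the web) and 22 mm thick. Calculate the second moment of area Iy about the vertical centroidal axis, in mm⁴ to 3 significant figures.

Iy ≈ 2.17 × 10⁶ mm⁴

Decompose the section into non-overlapping parts with the origin at the bottom-left of its bounding rectangle.
Web: 12 × 180, A = 2 160 mm², x = 6 mm, Ī = 25 920 mm⁴.
Top flange (beyond web): 58 × 22, A = 1 276 mm², x = 41 mm, Ī = 357 705 mm⁴.
Bottom flange (beyond web): 58 × 22, A = 1 276 mm², x = 41 mm, Ī = 357 705 mm⁴.
Centroid: x̄ = ΣA·x / ΣA = 24.956 mm.
Transfer each piece to the vertical centroidal axis using Ī + A·d² with d = x − 24.956:
  web: d = -18.956 mm → contributes +802 061 mm⁴
  top flange (beyond web): d = 16.044 mm → contributes +686 166 mm⁴
  bottom flange (beyond web): d = 16.044 mm → contributes +686 166 mm⁴
Total I = 2 174 393 mm⁴.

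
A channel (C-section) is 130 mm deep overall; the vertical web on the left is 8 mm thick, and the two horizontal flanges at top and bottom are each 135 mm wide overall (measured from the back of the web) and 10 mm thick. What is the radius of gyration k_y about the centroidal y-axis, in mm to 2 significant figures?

k_y ≈ 44 mm

Split into non-overlapping primitives; take the origin at the lower-left of the bounding box.
Web: 8 × 130, A = 1 040 mm², x = 4 mm, Ī = 5 547 mm⁴.
Top flange (beyond web): 127 × 10, A = 1 270 mm², x = 71.5 mm, Ī = 1 706 986 mm⁴.
Bottom flange (beyond web): 127 × 10, A = 1 270 mm², x = 71.5 mm, Ī = 1 706 986 mm⁴.
Centroid: x̄ = ΣA·x / ΣA = 51.89 mm.
Transfer each piece to the centroidal y-axis using Ī + A·d² with d = x − 51.89:
  web: d = -47.89 mm → contributes +2 390 843 mm⁴
  top flange (beyond web): d = 19.61 mm → contributes +2 195 314 mm⁴
  bottom flange (beyond web): d = 19.61 mm → contributes +2 195 314 mm⁴
Total I = 6 781 471 mm⁴.
Radius of gyration: k = √(I/A) = √(6 781 471 / 3 580) = 43.52 mm.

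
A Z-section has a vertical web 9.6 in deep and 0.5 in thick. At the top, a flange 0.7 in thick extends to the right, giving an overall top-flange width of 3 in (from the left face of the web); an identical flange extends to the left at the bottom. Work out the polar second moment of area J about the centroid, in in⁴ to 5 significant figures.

Split into non-overlapping primitives; take the origin at the lower-left of the bounding box.
Web: 0.5 × 9.6, A = 4.8 in², y = 4.8 in, Ī = 36.864 in⁴.
Top flange (beyond web): 2.5 × 0.7, A = 1.75 in², y = 9.25 in, Ī = 0.07145833 in⁴.
Bottom flange (beyond web): 2.5 × 0.7, A = 1.75 in², y = 0.35 in, Ī = 0.07145833 in⁴.
Centroid: ȳ = ΣA·y / ΣA = 4.8 in.
Transfer each piece to the centroidal x-axis using Ī + A·d² with d = y − 4.8:
  web: d = 0 in → contributes +36.864 in⁴
  top flange (beyond web): d = 4.45 in → contributes +34.72583 in⁴
  bottom flange (beyond web): d = -4.45 in → contributes +34.72583 in⁴
Total I = 106.3157 in⁴.
For the y-axis: x̄ = 2.75 in.
Repeating about the centroidal y-axis gives I_y = 9.797917 in⁴.
Polar second moment: J = I_x + I_y = 116.1136 in⁴.

J ≈ 116.11 in⁴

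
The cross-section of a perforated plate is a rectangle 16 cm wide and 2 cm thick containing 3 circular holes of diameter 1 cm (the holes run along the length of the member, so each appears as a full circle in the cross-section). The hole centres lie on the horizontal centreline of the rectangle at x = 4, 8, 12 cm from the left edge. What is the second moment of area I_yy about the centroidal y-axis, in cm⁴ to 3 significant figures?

I_yy ≈ 657 cm⁴

Break the section into simple shapes (no overlaps), measuring from the bottom-left corner of the bounding box.
Plate: 16 × 2, A = 32 cm², x = 8 cm, Ī = 682.67 cm⁴.
Hole 1 (subtracted): ⌀1, A = 0.7854 cm², x = 4 cm, Ī = 0.049087 cm⁴.
Hole 2 (subtracted): ⌀1, A = 0.7854 cm², x = 8 cm, Ī = 0.049087 cm⁴.
Hole 3 (subtracted): ⌀1, A = 0.7854 cm², x = 12 cm, Ī = 0.049087 cm⁴.
By symmetry the centroid is at mid-width, x̄ = 8 cm.
Transfer each piece to the centroidal y-axis using Ī + A·d² with d = x − 8:
  plate: d = 0 cm → contributes +682.67 cm⁴
  hole 1: d = -4 cm → contributes −12.615 cm⁴
  hole 2: d = 0 cm → contributes −0.049087 cm⁴
  hole 3: d = 4 cm → contributes −12.615 cm⁴
Total I = 657.39 cm⁴.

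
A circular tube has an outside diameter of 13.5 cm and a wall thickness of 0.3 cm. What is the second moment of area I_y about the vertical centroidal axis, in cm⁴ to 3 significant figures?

Decompose the section into non-overlapping parts with the origin at the bottom-left of its bounding rectangle.
Outer circle: ⌀13.5, A = 143.14 cm², x = 6.75 cm, Ī = 1630.4 cm⁴.
Bore (subtracted): ⌀12.9, A = 130.7 cm², x = 6.75 cm, Ī = 1359.3 cm⁴.
By symmetry the centroid is at mid-width, x̄ = 6.75 cm.
All pieces are centred on the vertical centroidal axis, so I = ΣĪ (holes subtracted) = 271.1 cm⁴.

I_y ≈ 271 cm⁴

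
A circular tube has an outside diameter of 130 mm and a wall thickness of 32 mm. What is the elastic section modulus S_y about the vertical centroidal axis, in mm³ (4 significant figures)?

S_y ≈ 2.014 × 10⁵ mm³

Decompose the section into non-overlapping parts with the origin at the bottom-left of its bounding rectangle.
Outer circle: ⌀130, A = 13273.2 mm², x = 65 mm, Ī = 14 019 848 mm⁴.
Bore (subtracted): ⌀66, A = 3421.19 mm², x = 65 mm, Ī = 931 420 mm⁴.
By symmetry the centroid is at mid-width, x̄ = 65 mm.
All pieces are centred on the vertical centroidal axis, so I = ΣĪ (holes subtracted) = 13 088 428 mm⁴.
Extreme fibre distance c = 65 mm; S = I/c = 201 360 mm³.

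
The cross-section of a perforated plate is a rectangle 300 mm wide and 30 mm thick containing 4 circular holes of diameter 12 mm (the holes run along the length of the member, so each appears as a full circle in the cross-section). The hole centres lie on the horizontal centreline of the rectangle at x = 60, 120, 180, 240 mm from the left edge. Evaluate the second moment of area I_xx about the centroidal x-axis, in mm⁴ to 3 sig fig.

Treat the section as a set of non-overlapping primitives; coordinates are from the bounding-box lower-left.
Plate: 300 × 30, A = 9 000 mm², y = 15 mm, Ī = 675 000 mm⁴.
Hole 1 (subtracted): ⌀12, A = 113.1 mm², y = 15 mm, Ī = 1017.9 mm⁴.
Hole 2 (subtracted): ⌀12, A = 113.1 mm², y = 15 mm, Ī = 1017.9 mm⁴.
Hole 3 (subtracted): ⌀12, A = 113.1 mm², y = 15 mm, Ī = 1017.9 mm⁴.
Hole 4 (subtracted): ⌀12, A = 113.1 mm², y = 15 mm, Ī = 1017.9 mm⁴.
By symmetry the centroid is at mid-height, ȳ = 15 mm.
All pieces are centred on the centroidal x-axis, so I = ΣĪ (holes subtracted) = 670 928 mm⁴.

I_xx ≈ 6.71 × 10⁵ mm⁴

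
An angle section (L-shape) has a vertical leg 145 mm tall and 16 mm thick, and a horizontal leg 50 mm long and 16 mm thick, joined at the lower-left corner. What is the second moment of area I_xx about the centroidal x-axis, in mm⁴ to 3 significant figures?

I_xx ≈ 5.91 × 10⁶ mm⁴

Break the section into simple shapes (no overlaps), measuring from the bottom-left corner of the bounding box.
Vertical leg: 16 × 145, A = 2 320 mm², y = 72.5 mm, Ī = 4 064 833 mm⁴.
Horizontal leg (remainder): 34 × 16, A = 544 mm², y = 8 mm, Ī = 11 605 mm⁴.
Centroid: ȳ = ΣA·y / ΣA = 60.249 mm.
Transfer each piece to the centroidal x-axis using Ī + A·d² with d = y − 60.249:
  vertical leg: d = 12.251 mm → contributes +4 413 058 mm⁴
  horizontal leg (remainder): d = -52.249 mm → contributes +1 496 680 mm⁴
Total I = 5 909 738 mm⁴.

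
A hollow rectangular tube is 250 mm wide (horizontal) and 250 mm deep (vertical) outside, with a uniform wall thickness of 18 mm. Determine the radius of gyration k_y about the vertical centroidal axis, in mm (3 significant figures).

k_y ≈ 95.0 mm

Split into non-overlapping primitives; take the origin at the lower-left of the bounding box.
Outer rectangle: 250 × 250, A = 62 500 mm², x = 125 mm, Ī = 325 520 833 mm⁴.
Inner void (subtracted): 214 × 214, A = 45 796 mm², x = 125 mm, Ī = 174 772 801 mm⁴.
By symmetry the centroid is at mid-width, x̄ = 125 mm.
All pieces are centred on the vertical centroidal axis, so I = ΣĪ (holes subtracted) = 150 748 032 mm⁴.
Radius of gyration: k = √(I/A) = √(150 748 032 / 16 704) = 94.998 mm.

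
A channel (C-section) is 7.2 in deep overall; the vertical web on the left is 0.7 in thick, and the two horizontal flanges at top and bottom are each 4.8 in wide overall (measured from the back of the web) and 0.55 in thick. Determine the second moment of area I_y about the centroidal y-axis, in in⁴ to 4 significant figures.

Split into non-overlapping primitives; take the origin at the lower-left of the bounding box.
Web: 0.7 × 7.2, A = 5.04 in², x = 0.35 in, Ī = 0.2058 in⁴.
Top flange (beyond web): 4.1 × 0.55, A = 2.255 in², x = 2.75 in, Ī = 3.15888 in⁴.
Bottom flange (beyond web): 4.1 × 0.55, A = 2.255 in², x = 2.75 in, Ī = 3.15888 in⁴.
Centroid: x̄ = ΣA·x / ΣA = 1.4834 in.
Transfer each piece to the centroidal y-axis using Ī + A·d² with d = x − 1.4834:
  web: d = -1.1334 in → contributes +6.6802 in⁴
  top flange (beyond web): d = 1.2666 in → contributes +6.7765 in⁴
  bottom flange (beyond web): d = 1.2666 in → contributes +6.7765 in⁴
Total I = 20.2332 in⁴.

I_y ≈ 20.23 in⁴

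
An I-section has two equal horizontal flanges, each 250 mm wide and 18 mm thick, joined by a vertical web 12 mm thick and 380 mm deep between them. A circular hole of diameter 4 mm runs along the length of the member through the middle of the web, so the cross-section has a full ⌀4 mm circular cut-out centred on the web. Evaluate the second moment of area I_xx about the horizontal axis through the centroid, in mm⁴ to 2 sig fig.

I_xx ≈ 4.1 × 10⁸ mm⁴

Treat the section as a set of non-overlapping primitives; coordinates are from the bounding-box lower-left.
Bottom flange: 250 × 18, A = 4 500 mm², y = 9 mm, Ī = 121 500 mm⁴.
Web: 12 × 380, A = 4 560 mm², y = 208 mm, Ī = 54 872 000 mm⁴.
Top flange: 250 × 18, A = 4 500 mm², y = 407 mm, Ī = 121 500 mm⁴.
Hole (subtracted): ⌀4, A = 12.57 mm², y = 208 mm, Ī = 12.57 mm⁴.
By symmetry the centroid is at mid-height, ȳ = 208 mm.
Transfer each piece to the horizontal axis through the centroid using Ī + A·d² with d = y − 208:
  bottom flange: d = -199 mm → contributes +178 326 000 mm⁴
  web: d = 0 mm → contributes +54 872 000 mm⁴
  top flange: d = 199 mm → contributes +178 326 000 mm⁴
  hole: d = 0 mm → contributes −12.57 mm⁴
Total I = 411 523 987 mm⁴.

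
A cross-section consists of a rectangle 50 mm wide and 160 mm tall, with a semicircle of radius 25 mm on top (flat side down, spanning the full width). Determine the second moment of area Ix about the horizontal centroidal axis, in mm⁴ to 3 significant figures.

Decompose the section into non-overlapping parts with the origin at the bottom-left of its bounding rectangle.
Rectangular body: 50 × 160, A = 8 000 mm², y = 80 mm, Ī = 17 066 667 mm⁴.
Semicircular cap: semicircle r = 25, A = 981.75 mm², y = 170.61 mm, Ī = 42 874 mm⁴.
Centroid: ȳ = ΣA·y / ΣA = 89.904 mm.
Transfer each piece to the horizontal centroidal axis using Ī + A·d² with d = y − 89.904:
  rectangular body: d = -9.9041 mm → contributes +17 851 403 mm⁴
  semicircular cap: d = 80.706 mm → contributes +6 437 477 mm⁴
Total I = 24 288 879 mm⁴.

Ix ≈ 2.43 × 10⁷ mm⁴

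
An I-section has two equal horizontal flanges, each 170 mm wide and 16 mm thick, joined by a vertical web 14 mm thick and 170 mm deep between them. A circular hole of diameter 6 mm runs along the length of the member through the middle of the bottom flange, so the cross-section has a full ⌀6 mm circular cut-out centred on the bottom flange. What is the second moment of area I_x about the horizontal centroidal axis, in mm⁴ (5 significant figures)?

I_x ≈ 5.2653 × 10⁷ mm⁴

Split into non-overlapping primitives; take the origin at the lower-left of the bounding box.
Bottom flange: 170 × 16, A = 2 720 mm², y = 8 mm, Ī = 58026.67 mm⁴.
Web: 14 × 170, A = 2 380 mm², y = 101 mm, Ī = 5 731 833 mm⁴.
Top flange: 170 × 16, A = 2 720 mm², y = 194 mm, Ī = 58026.67 mm⁴.
Hole (subtracted): ⌀6, A = 28.27433 mm², y = 8 mm, Ī = 63.61725 mm⁴.
Centroid: ȳ = ΣA·y / ΣA = 101.3375 mm.
Transfer each piece to the horizontal centroidal axis using Ī + A·d² with d = y − 101.3375:
  bottom flange: d = -93.33748 mm → contributes +23 754 352 mm⁴
  web: d = -0.3374751 mm → contributes +5 732 104 mm⁴
  top flange: d = 92.66252 mm → contributes +23 412 881 mm⁴
  hole: d = -93.33748 mm → contributes −246386.3 mm⁴
Total I = 52 652 951 mm⁴.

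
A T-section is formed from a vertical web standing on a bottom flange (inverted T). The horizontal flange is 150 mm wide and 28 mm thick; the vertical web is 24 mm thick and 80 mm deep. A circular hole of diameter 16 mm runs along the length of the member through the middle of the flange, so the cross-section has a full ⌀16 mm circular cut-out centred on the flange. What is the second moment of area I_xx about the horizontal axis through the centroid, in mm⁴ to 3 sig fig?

Break the section into simple shapes (no overlaps), measuring from the bottom-left corner of the bounding box.
Flange: 150 × 28, A = 4 200 mm², y = 14 mm, Ī = 274 400 mm⁴.
Web: 24 × 80, A = 1 920 mm², y = 68 mm, Ī = 1 024 000 mm⁴.
Hole (subtracted): ⌀16, A = 201.06 mm², y = 14 mm, Ī = 3 217 mm⁴.
Centroid: ȳ = ΣA·y / ΣA = 31.517 mm.
Transfer each piece to the horizontal axis through the centroid using Ī + A·d² with d = y − 31.517:
  flange: d = -17.517 mm → contributes +1 563 100 mm⁴
  web: d = 36.483 mm → contributes +3 579 586 mm⁴
  hole: d = -17.517 mm → contributes −64 909 mm⁴
Total I = 5 077 776 mm⁴.

I_xx ≈ 5.08 × 10⁶ mm⁴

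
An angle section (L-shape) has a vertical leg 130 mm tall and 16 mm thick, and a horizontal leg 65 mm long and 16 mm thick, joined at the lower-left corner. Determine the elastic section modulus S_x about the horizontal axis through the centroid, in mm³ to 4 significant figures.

Break the section into simple shapes (no overlaps), measuring from the bottom-left corner of the bounding box.
Vertical leg: 16 × 130, A = 2 080 mm², y = 65 mm, Ī = 2 929 333 mm⁴.
Horizontal leg (remainder): 49 × 16, A = 784 mm², y = 8 mm, Ī = 16725.3 mm⁴.
Centroid: ȳ = ΣA·y / ΣA = 49.3966 mm.
Transfer each piece to the horizontal axis through the centroid using Ī + A·d² with d = y − 49.3966:
  vertical leg: d = 15.6034 mm → contributes +3 435 740 mm⁴
  horizontal leg (remainder): d = -41.3966 mm → contributes +1 360 252 mm⁴
Total I = 4 795 992 mm⁴.
Extreme fibre distance c = 80.6034 mm; S = I/c = 59501.1 mm³.

S_x ≈ 5.950 × 10⁴ mm³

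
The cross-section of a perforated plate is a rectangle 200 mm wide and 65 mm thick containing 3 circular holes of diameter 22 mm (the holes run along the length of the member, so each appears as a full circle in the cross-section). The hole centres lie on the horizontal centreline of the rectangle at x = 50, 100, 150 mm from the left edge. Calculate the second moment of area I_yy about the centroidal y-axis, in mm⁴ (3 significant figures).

Break the section into simple shapes (no overlaps), measuring from the bottom-left corner of the bounding box.
Plate: 200 × 65, A = 13 000 mm², x = 100 mm, Ī = 43 333 333 mm⁴.
Hole 1 (subtracted): ⌀22, A = 380.13 mm², x = 50 mm, Ī = 11 499 mm⁴.
Hole 2 (subtracted): ⌀22, A = 380.13 mm², x = 100 mm, Ī = 11 499 mm⁴.
Hole 3 (subtracted): ⌀22, A = 380.13 mm², x = 150 mm, Ī = 11 499 mm⁴.
By symmetry the centroid is at mid-width, x̄ = 100 mm.
Transfer each piece to the centroidal y-axis using Ī + A·d² with d = x − 100:
  plate: d = 0 mm → contributes +43 333 333 mm⁴
  hole 1: d = -50 mm → contributes −961 831 mm⁴
  hole 2: d = 0 mm → contributes −11 499 mm⁴
  hole 3: d = 50 mm → contributes −961 831 mm⁴
Total I = 41 398 173 mm⁴.

I_yy ≈ 4.14 × 10⁷ mm⁴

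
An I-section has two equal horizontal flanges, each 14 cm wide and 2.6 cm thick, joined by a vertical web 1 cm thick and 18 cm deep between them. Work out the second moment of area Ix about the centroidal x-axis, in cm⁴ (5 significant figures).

Break the section into simple shapes (no overlaps), measuring from the bottom-left corner of the bounding box.
Bottom flange: 14 × 2.6, A = 36.4 cm², y = 1.3 cm, Ī = 20.50533 cm⁴.
Web: 1 × 18, A = 18 cm², y = 11.6 cm, Ī = 486 cm⁴.
Top flange: 14 × 2.6, A = 36.4 cm², y = 21.9 cm, Ī = 20.50533 cm⁴.
By symmetry the centroid is at mid-height, ȳ = 11.6 cm.
Transfer each piece to the centroidal x-axis using Ī + A·d² with d = y − 11.6:
  bottom flange: d = -10.3 cm → contributes +3882.181 cm⁴
  web: d = 0 cm → contributes +486 cm⁴
  top flange: d = 10.3 cm → contributes +3882.181 cm⁴
Total I = 8250.363 cm⁴.

Ix ≈ 8250.4 cm⁴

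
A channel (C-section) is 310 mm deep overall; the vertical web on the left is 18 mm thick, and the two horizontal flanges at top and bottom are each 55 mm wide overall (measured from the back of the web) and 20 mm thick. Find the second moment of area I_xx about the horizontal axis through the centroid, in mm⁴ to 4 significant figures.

I_xx ≈ 7.585 × 10⁷ mm⁴

Split into non-overlapping primitives; take the origin at the lower-left of the bounding box.
Web: 18 × 310, A = 5 580 mm², y = 155 mm, Ī = 44 686 500 mm⁴.
Top flange (beyond web): 37 × 20, A = 740 mm², y = 300 mm, Ī = 24666.7 mm⁴.
Bottom flange (beyond web): 37 × 20, A = 740 mm², y = 10 mm, Ī = 24666.7 mm⁴.
By symmetry the centroid is at mid-height, ȳ = 155 mm.
Transfer each piece to the horizontal axis through the centroid using Ī + A·d² with d = y − 155:
  web: d = 0 mm → contributes +44 686 500 mm⁴
  top flange (beyond web): d = 145 mm → contributes +15 583 167 mm⁴
  bottom flange (beyond web): d = -145 mm → contributes +15 583 167 mm⁴
Total I = 75 852 833 mm⁴.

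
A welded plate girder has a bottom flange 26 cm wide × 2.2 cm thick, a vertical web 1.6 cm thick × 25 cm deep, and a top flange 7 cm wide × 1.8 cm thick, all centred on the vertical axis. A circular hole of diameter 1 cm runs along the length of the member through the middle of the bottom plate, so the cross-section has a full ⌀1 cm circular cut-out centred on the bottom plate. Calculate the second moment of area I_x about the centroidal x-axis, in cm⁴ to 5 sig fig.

Treat the section as a set of non-overlapping primitives; coordinates are from the bounding-box lower-left.
Bottom plate: 26 × 2.2, A = 57.2 cm², y = 1.1 cm, Ī = 23.07067 cm⁴.
Web plate: 1.6 × 25, A = 40 cm², y = 14.7 cm, Ī = 2083.333 cm⁴.
Top plate: 7 × 1.8, A = 12.6 cm², y = 28.1 cm, Ī = 3.402 cm⁴.
Hole (subtracted): ⌀1, A = 0.7853982 cm², y = 1.1 cm, Ī = 0.04908739 cm⁴.
Centroid: ȳ = ΣA·y / ΣA = 9.21084 cm.
Transfer each piece to the centroidal x-axis using Ī + A·d² with d = y − 9.21084:
  bottom plate: d = -8.11084 cm → contributes +3786.014 cm⁴
  web plate: d = 5.48916 cm → contributes +3288.568 cm⁴
  top plate: d = 18.88916 cm → contributes +4499.087 cm⁴
  hole: d = -8.11084 cm → contributes −51.71708 cm⁴
Total I = 11521.95 cm⁴.

I_x ≈ 1.1522 × 10⁴ cm⁴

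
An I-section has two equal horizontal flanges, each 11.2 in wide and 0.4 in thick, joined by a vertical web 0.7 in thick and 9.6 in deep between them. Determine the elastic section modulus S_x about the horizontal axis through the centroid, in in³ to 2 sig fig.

Break the section into simple shapes (no overlaps), measuring from the bottom-left corner of the bounding box.
Bottom flange: 11.2 × 0.4, A = 4.48 in², y = 0.2 in, Ī = 0.05973 in⁴.
Web: 0.7 × 9.6, A = 6.72 in², y = 5.2 in, Ī = 51.61 in⁴.
Top flange: 11.2 × 0.4, A = 4.48 in², y = 10.2 in, Ī = 0.05973 in⁴.
By symmetry the centroid is at mid-height, ȳ = 5.2 in.
Transfer each piece to the horizontal axis through the centroid using Ī + A·d² with d = y − 5.2:
  bottom flange: d = -5 in → contributes +112.1 in⁴
  web: d = 0 in → contributes +51.61 in⁴
  top flange: d = 5 in → contributes +112.1 in⁴
Total I = 275.7 in⁴.
Extreme fibre distance c = 5.2 in; S = I/c = 53.02 in³.

S_x ≈ 53 in³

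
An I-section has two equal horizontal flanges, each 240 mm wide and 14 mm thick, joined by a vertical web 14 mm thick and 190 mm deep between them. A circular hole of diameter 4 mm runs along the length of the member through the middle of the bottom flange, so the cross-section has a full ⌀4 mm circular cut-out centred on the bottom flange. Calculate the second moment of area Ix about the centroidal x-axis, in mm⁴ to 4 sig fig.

Ix ≈ 7.790 × 10⁷ mm⁴

Decompose the section into non-overlapping parts with the origin at the bottom-left of its bounding rectangle.
Bottom flange: 240 × 14, A = 3 360 mm², y = 7 mm, Ī = 54 880 mm⁴.
Web: 14 × 190, A = 2 660 mm², y = 109 mm, Ī = 8 002 167 mm⁴.
Top flange: 240 × 14, A = 3 360 mm², y = 211 mm, Ī = 54 880 mm⁴.
Hole (subtracted): ⌀4, A = 12.5664 mm², y = 7 mm, Ī = 12.5664 mm⁴.
Centroid: ȳ = ΣA·y / ΣA = 109.137 mm.
Transfer each piece to the centroidal x-axis using Ī + A·d² with d = y − 109.137:
  bottom flange: d = -102.137 mm → contributes +35 106 173 mm⁴
  web: d = -0.136833 mm → contributes +8 002 216 mm⁴
  top flange: d = 101.863 mm → contributes +34 918 592 mm⁴
  hole: d = -102.137 mm → contributes −131 104 mm⁴
Total I = 77 895 878 mm⁴.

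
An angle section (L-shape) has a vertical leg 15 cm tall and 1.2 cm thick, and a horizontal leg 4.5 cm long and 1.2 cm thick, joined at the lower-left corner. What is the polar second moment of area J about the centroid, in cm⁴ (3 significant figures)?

Decompose the section into non-overlapping parts with the origin at the bottom-left of its bounding rectangle.
Vertical leg: 1.2 × 15, A = 18 cm², y = 7.5 cm, Ī = 337.5 cm⁴.
Horizontal leg (remainder): 3.3 × 1.2, A = 3.96 cm², y = 0.6 cm, Ī = 0.4752 cm⁴.
Centroid: ȳ = ΣA·y / ΣA = 6.2557 cm.
Transfer each piece to the centroidal x-axis using Ī + A·d² with d = y − 6.2557:
  vertical leg: d = 1.2443 cm → contributes +365.37 cm⁴
  horizontal leg (remainder): d = -5.6557 cm → contributes +127.15 cm⁴
Total I = 492.51 cm⁴.
For the y-axis: x̄ = 1.0057 cm.
Repeating about the centroidal y-axis gives I_y = 22.186 cm⁴.
Polar second moment: J = I_x + I_y = 514.7 cm⁴.

J ≈ 515 cm⁴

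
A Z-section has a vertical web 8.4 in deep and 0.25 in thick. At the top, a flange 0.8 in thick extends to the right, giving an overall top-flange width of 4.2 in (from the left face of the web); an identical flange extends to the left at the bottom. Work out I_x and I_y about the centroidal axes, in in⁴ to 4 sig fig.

Decompose the section into non-overlapping parts with the origin at the bottom-left of its bounding rectangle.
Web: 0.25 × 8.4, A = 2.1 in², y = 4.2 in, Ī = 12.348 in⁴.
Top flange (beyond web): 3.95 × 0.8, A = 3.16 in², y = 8 in, Ī = 0.168533 in⁴.
Bottom flange (beyond web): 3.95 × 0.8, A = 3.16 in², y = 0.4 in, Ī = 0.168533 in⁴.
Centroid: ȳ = ΣA·y / ΣA = 4.2 in.
Transfer each piece to the centroidal x-axis using Ī + A·d² with d = y − 4.2:
  web: d = 0 in → contributes +12.348 in⁴
  top flange (beyond web): d = 3.8 in → contributes +45.7989 in⁴
  bottom flange (beyond web): d = -3.8 in → contributes +45.7989 in⁴
Total I = 103.946 in⁴.
For the y-axis: x̄ = 4.075 in.
Repeating about the centroidal y-axis gives I_y = 36.0995 in⁴.

I_x ≈ 103.9 in⁴, I_y ≈ 36.10 in⁴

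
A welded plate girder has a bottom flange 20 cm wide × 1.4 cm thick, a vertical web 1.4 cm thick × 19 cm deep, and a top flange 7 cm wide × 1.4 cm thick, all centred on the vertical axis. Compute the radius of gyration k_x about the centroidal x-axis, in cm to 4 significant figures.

Break the section into simple shapes (no overlaps), measuring from the bottom-left corner of the bounding box.
Bottom plate: 20 × 1.4, A = 28 cm², y = 0.7 cm, Ī = 4.57333 cm⁴.
Web plate: 1.4 × 19, A = 26.6 cm², y = 10.9 cm, Ī = 800.217 cm⁴.
Top plate: 7 × 1.4, A = 9.8 cm², y = 21.1 cm, Ī = 1.60067 cm⁴.
Centroid: ȳ = ΣA·y / ΣA = 8.01739 cm.
Transfer each piece to the centroidal x-axis using Ī + A·d² with d = y − 8.01739:
  bottom plate: d = -7.31739 cm → contributes +1503.81 cm⁴
  web plate: d = 2.88261 cm → contributes +1021.25 cm⁴
  top plate: d = 13.0826 cm → contributes +1678.92 cm⁴
Total I = 4203.98 cm⁴.
Radius of gyration: k = √(I/A) = √(4203.98 / 64.4) = 8.07955 cm.

k_x ≈ 8.080 cm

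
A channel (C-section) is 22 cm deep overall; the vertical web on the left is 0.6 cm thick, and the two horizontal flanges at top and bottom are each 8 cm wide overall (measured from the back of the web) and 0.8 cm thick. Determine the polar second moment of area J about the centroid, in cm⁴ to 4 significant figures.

J ≈ 2018 cm⁴

Treat the section as a set of non-overlapping primitives; coordinates are from the bounding-box lower-left.
Web: 0.6 × 22, A = 13.2 cm², y = 11 cm, Ī = 532.4 cm⁴.
Top flange (beyond web): 7.4 × 0.8, A = 5.92 cm², y = 21.6 cm, Ī = 0.315733 cm⁴.
Bottom flange (beyond web): 7.4 × 0.8, A = 5.92 cm², y = 0.4 cm, Ī = 0.315733 cm⁴.
By symmetry the centroid is at mid-height, ȳ = 11 cm.
Transfer each piece to the centroidal x-axis using Ī + A·d² with d = y − 11:
  web: d = 0 cm → contributes +532.4 cm⁴
  top flange (beyond web): d = 10.6 cm → contributes +665.487 cm⁴
  bottom flange (beyond web): d = -10.6 cm → contributes +665.487 cm⁴
Total I = 1863.37 cm⁴.
For the y-axis: x̄ = 2.19137 cm.
Repeating about the centroidal y-axis gives I_y = 154.29 cm⁴.
Polar second moment: J = I_x + I_y = 2017.66 cm⁴.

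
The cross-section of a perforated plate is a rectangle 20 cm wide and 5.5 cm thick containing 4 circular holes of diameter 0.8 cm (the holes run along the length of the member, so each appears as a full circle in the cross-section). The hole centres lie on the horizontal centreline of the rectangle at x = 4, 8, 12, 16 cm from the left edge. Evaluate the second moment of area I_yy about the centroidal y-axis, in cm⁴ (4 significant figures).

Decompose the section into non-overlapping parts with the origin at the bottom-left of its bounding rectangle.
Plate: 20 × 5.5, A = 110 cm², x = 10 cm, Ī = 3666.67 cm⁴.
Hole 1 (subtracted): ⌀0.8, A = 0.502655 cm², x = 4 cm, Ī = 0.0201062 cm⁴.
Hole 2 (subtracted): ⌀0.8, A = 0.502655 cm², x = 8 cm, Ī = 0.0201062 cm⁴.
Hole 3 (subtracted): ⌀0.8, A = 0.502655 cm², x = 12 cm, Ī = 0.0201062 cm⁴.
Hole 4 (subtracted): ⌀0.8, A = 0.502655 cm², x = 16 cm, Ī = 0.0201062 cm⁴.
By symmetry the centroid is at mid-width, x̄ = 10 cm.
Transfer each piece to the centroidal y-axis using Ī + A·d² with d = x − 10:
  plate: d = 0 cm → contributes +3666.67 cm⁴
  hole 1: d = -6 cm → contributes −18.1157 cm⁴
  hole 2: d = -2 cm → contributes −2.03073 cm⁴
  hole 3: d = 2 cm → contributes −2.03073 cm⁴
  hole 4: d = 6 cm → contributes −18.1157 cm⁴
Total I = 3626.37 cm⁴.

I_yy ≈ 3626 cm⁴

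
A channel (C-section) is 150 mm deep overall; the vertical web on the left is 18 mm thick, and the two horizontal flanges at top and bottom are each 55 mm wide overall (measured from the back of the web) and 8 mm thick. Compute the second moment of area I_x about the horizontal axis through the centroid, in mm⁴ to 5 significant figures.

I_x ≈ 8.0499 × 10⁶ mm⁴

Break the section into simple shapes (no overlaps), measuring from the bottom-left corner of the bounding box.
Web: 18 × 150, A = 2 700 mm², y = 75 mm, Ī = 5 062 500 mm⁴.
Top flange (beyond web): 37 × 8, A = 296 mm², y = 146 mm, Ī = 1578.667 mm⁴.
Bottom flange (beyond web): 37 × 8, A = 296 mm², y = 4 mm, Ī = 1578.667 mm⁴.
By symmetry the centroid is at mid-height, ȳ = 75 mm.
Transfer each piece to the horizontal axis through the centroid using Ī + A·d² with d = y − 75:
  web: d = 0 mm → contributes +5 062 500 mm⁴
  top flange (beyond web): d = 71 mm → contributes +1 493 715 mm⁴
  bottom flange (beyond web): d = -71 mm → contributes +1 493 715 mm⁴
Total I = 8 049 929 mm⁴.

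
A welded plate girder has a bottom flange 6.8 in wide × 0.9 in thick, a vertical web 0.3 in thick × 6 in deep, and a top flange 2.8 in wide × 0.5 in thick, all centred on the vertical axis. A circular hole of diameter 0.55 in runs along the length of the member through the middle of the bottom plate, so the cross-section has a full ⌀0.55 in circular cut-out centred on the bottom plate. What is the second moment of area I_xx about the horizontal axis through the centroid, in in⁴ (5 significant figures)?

Treat the section as a set of non-overlapping primitives; coordinates are from the bounding-box lower-left.
Bottom plate: 6.8 × 0.9, A = 6.12 in², y = 0.45 in, Ī = 0.4131 in⁴.
Web plate: 0.3 × 6, A = 1.8 in², y = 3.9 in, Ī = 5.4 in⁴.
Top plate: 2.8 × 0.5, A = 1.4 in², y = 7.15 in, Ī = 0.02916667 in⁴.
Hole (subtracted): ⌀0.55, A = 0.2375829 in², y = 0.45 in, Ī = 0.004491803 in⁴.
Centroid: ȳ = ΣA·y / ΣA = 2.166503 in.
Transfer each piece to the horizontal axis through the centroid using Ī + A·d² with d = y − 2.166503:
  bottom plate: d = -1.716503 in → contributes +18.44497 in⁴
  web plate: d = 1.733497 in → contributes +10.80902 in⁴
  top plate: d = 4.983497 in → contributes +34.7985 in⁴
  hole: d = -1.716503 in → contributes −0.7045024 in⁴
Total I = 63.34799 in⁴.

I_xx ≈ 63.348 in⁴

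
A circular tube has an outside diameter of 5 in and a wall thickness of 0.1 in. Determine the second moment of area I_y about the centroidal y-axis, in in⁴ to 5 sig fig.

Treat the section as a set of non-overlapping primitives; coordinates are from the bounding-box lower-left.
Outer circle: ⌀5, A = 19.63495 in², x = 2.5 in, Ī = 30.67962 in⁴.
Bore (subtracted): ⌀4.8, A = 18.09557 in², x = 2.5 in, Ī = 26.05763 in⁴.
By symmetry the centroid is at mid-width, x̄ = 2.5 in.
All pieces are centred on the centroidal y-axis, so I = ΣĪ (holes subtracted) = 4.62199 in⁴.

I_y ≈ 4.6220 in⁴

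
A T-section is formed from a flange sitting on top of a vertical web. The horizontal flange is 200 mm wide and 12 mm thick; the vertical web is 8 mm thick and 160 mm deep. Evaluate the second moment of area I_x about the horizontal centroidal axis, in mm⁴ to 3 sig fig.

I_x ≈ 8.93 × 10⁶ mm⁴

Break the section into simple shapes (no overlaps), measuring from the bottom-left corner of the bounding box.
Flange: 200 × 12, A = 2 400 mm², y = 166 mm, Ī = 28 800 mm⁴.
Web: 8 × 160, A = 1 280 mm², y = 80 mm, Ī = 2 730 667 mm⁴.
Centroid: ȳ = ΣA·y / ΣA = 136.09 mm.
Transfer each piece to the horizontal centroidal axis using Ī + A·d² with d = y − 136.09:
  flange: d = 29.913 mm → contributes +2 176 296 mm⁴
  web: d = -56.087 mm → contributes +6 757 222 mm⁴
Total I = 8 933 519 mm⁴.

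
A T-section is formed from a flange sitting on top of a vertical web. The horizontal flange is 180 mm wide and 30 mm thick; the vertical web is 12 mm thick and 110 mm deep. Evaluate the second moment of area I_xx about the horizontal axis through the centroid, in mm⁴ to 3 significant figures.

I_xx ≈ 6.93 × 10⁶ mm⁴

Split into non-overlapping primitives; take the origin at the lower-left of the bounding box.
Flange: 180 × 30, A = 5 400 mm², y = 125 mm, Ī = 405 000 mm⁴.
Web: 12 × 110, A = 1 320 mm², y = 55 mm, Ī = 1 331 000 mm⁴.
Centroid: ȳ = ΣA·y / ΣA = 111.25 mm.
Transfer each piece to the horizontal axis through the centroid using Ī + A·d² with d = y − 111.25:
  flange: d = 13.75 mm → contributes +1 425 938 mm⁴
  web: d = -56.25 mm → contributes +5 507 563 mm⁴
Total I = 6 933 500 mm⁴.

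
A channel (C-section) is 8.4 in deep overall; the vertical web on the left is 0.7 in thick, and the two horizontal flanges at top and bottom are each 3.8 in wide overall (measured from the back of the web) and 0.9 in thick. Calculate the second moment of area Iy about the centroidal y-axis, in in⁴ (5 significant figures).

Iy ≈ 15.044 in⁴

Treat the section as a set of non-overlapping primitives; coordinates are from the bounding-box lower-left.
Web: 0.7 × 8.4, A = 5.88 in², x = 0.35 in, Ī = 0.2401 in⁴.
Top flange (beyond web): 3.1 × 0.9, A = 2.79 in², x = 2.25 in, Ī = 2.234325 in⁴.
Bottom flange (beyond web): 3.1 × 0.9, A = 2.79 in², x = 2.25 in, Ī = 2.234325 in⁴.
Centroid: x̄ = ΣA·x / ΣA = 1.275131 in.
Transfer each piece to the centroidal y-axis using Ī + A·d² with d = x − 1.275131:
  web: d = -0.9251309 in → contributes +5.272599 in⁴
  top flange (beyond web): d = 0.9748691 in → contributes +4.885857 in⁴
  bottom flange (beyond web): d = 0.9748691 in → contributes +4.885857 in⁴
Total I = 15.04431 in⁴.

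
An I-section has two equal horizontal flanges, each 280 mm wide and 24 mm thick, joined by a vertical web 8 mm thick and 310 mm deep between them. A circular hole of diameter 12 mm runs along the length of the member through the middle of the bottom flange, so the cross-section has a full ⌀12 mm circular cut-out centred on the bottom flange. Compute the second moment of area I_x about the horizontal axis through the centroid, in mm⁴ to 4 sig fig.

I_x ≈ 3.922 × 10⁸ mm⁴

Decompose the section into non-overlapping parts with the origin at the bottom-left of its bounding rectangle.
Bottom flange: 280 × 24, A = 6 720 mm², y = 12 mm, Ī = 322 560 mm⁴.
Web: 8 × 310, A = 2 480 mm², y = 179 mm, Ī = 19 860 667 mm⁴.
Top flange: 280 × 24, A = 6 720 mm², y = 346 mm, Ī = 322 560 mm⁴.
Hole (subtracted): ⌀12, A = 113.097 mm², y = 12 mm, Ī = 1017.88 mm⁴.
Centroid: ȳ = ΣA·y / ΣA = 180.195 mm.
Transfer each piece to the horizontal axis through the centroid using Ī + A·d² with d = y − 180.195:
  bottom flange: d = -168.195 mm → contributes +190 428 105 mm⁴
  web: d = -1.19487 mm → contributes +19 864 207 mm⁴
  top flange: d = 165.805 mm → contributes +185 064 364 mm⁴
  hole: d = -168.195 mm → contributes −3 200 487 mm⁴
Total I = 392 156 189 mm⁴.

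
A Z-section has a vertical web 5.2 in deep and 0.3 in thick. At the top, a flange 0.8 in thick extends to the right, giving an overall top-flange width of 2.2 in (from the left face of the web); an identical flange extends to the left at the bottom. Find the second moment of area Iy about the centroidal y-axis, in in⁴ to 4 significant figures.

Split into non-overlapping primitives; take the origin at the lower-left of the bounding box.
Web: 0.3 × 5.2, A = 1.56 in², x = 2.05 in, Ī = 0.0117 in⁴.
Top flange (beyond web): 1.9 × 0.8, A = 1.52 in², x = 3.15 in, Ī = 0.457267 in⁴.
Bottom flange (beyond web): 1.9 × 0.8, A = 1.52 in², x = 0.95 in, Ī = 0.457267 in⁴.
Centroid: x̄ = ΣA·x / ΣA = 2.05 in.
Transfer each piece to the centroidal y-axis using Ī + A·d² with d = x − 2.05:
  web: d = 0 in → contributes +0.0117 in⁴
  top flange (beyond web): d = 1.1 in → contributes +2.29647 in⁴
  bottom flange (beyond web): d = -1.1 in → contributes +2.29647 in⁴
Total I = 4.60463 in⁴.

Iy ≈ 4.605 in⁴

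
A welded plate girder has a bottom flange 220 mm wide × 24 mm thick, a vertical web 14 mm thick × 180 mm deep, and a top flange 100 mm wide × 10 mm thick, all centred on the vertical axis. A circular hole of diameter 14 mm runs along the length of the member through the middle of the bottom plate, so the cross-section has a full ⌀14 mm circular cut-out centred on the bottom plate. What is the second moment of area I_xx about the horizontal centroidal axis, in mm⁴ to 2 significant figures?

Break the section into simple shapes (no overlaps), measuring from the bottom-left corner of the bounding box.
Bottom plate: 220 × 24, A = 5 280 mm², y = 12 mm, Ī = 253 440 mm⁴.
Web plate: 14 × 180, A = 2 520 mm², y = 114 mm, Ī = 6 804 000 mm⁴.
Top plate: 100 × 10, A = 1 000 mm², y = 209 mm, Ī = 8 333 mm⁴.
Hole (subtracted): ⌀14, A = 153.9 mm², y = 12 mm, Ī = 1 886 mm⁴.
Centroid: ȳ = ΣA·y / ΣA = 64.51 mm.
Transfer each piece to the horizontal centroidal axis using Ī + A·d² with d = y − 64.51:
  bottom plate: d = -52.51 mm → contributes +14 814 248 mm⁴
  web plate: d = 49.49 mm → contributes +12 975 118 mm⁴
  top plate: d = 144.5 mm → contributes +20 884 514 mm⁴
  hole: d = -52.51 mm → contributes −426 405 mm⁴
Total I = 48 247 474 mm⁴.

I_xx ≈ 4.8 × 10⁷ mm⁴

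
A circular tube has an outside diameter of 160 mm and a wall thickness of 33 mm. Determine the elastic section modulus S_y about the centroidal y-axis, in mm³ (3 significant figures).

S_y ≈ 3.54 × 10⁵ mm³

Split into non-overlapping primitives; take the origin at the lower-left of the bounding box.
Outer circle: ⌀160, A = 20 106 mm², x = 80 mm, Ī = 32 169 909 mm⁴.
Bore (subtracted): ⌀94, A = 6939.8 mm², x = 80 mm, Ī = 3 832 492 mm⁴.
By symmetry the centroid is at mid-width, x̄ = 80 mm.
All pieces are centred on the centroidal y-axis, so I = ΣĪ (holes subtracted) = 28 337 416 mm⁴.
Extreme fibre distance c = 80 mm; S = I/c = 354 218 mm³.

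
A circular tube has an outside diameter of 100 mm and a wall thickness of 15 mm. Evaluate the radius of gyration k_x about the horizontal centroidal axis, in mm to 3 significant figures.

Break the section into simple shapes (no overlaps), measuring from the bottom-left corner of the bounding box.
Outer circle: ⌀100, A = 7 854 mm², y = 50 mm, Ī = 4 908 739 mm⁴.
Bore (subtracted): ⌀70, A = 3848.5 mm², y = 50 mm, Ī = 1 178 588 mm⁴.
By symmetry the centroid is at mid-height, ȳ = 50 mm.
All pieces are centred on the horizontal centroidal axis, so I = ΣĪ (holes subtracted) = 3 730 150 mm⁴.
Radius of gyration: k = √(I/A) = √(3 730 150 / 4005.5) = 30.516 mm.

k_x ≈ 30.5 mm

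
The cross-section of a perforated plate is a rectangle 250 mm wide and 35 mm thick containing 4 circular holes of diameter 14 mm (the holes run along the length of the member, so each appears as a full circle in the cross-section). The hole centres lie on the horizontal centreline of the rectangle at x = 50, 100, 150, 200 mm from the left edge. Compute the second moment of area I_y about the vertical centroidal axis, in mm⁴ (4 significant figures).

I_y ≈ 4.364 × 10⁷ mm⁴

Break the section into simple shapes (no overlaps), measuring from the bottom-left corner of the bounding box.
Plate: 250 × 35, A = 8 750 mm², x = 125 mm, Ī = 45 572 917 mm⁴.
Hole 1 (subtracted): ⌀14, A = 153.938 mm², x = 50 mm, Ī = 1885.74 mm⁴.
Hole 2 (subtracted): ⌀14, A = 153.938 mm², x = 100 mm, Ī = 1885.74 mm⁴.
Hole 3 (subtracted): ⌀14, A = 153.938 mm², x = 150 mm, Ī = 1885.74 mm⁴.
Hole 4 (subtracted): ⌀14, A = 153.938 mm², x = 200 mm, Ī = 1885.74 mm⁴.
By symmetry the centroid is at mid-width, x̄ = 125 mm.
Transfer each piece to the vertical centroidal axis using Ī + A·d² with d = x − 125:
  plate: d = 0 mm → contributes +45 572 917 mm⁴
  hole 1: d = -75 mm → contributes −867 787 mm⁴
  hole 2: d = -25 mm → contributes −98 097 mm⁴
  hole 3: d = 25 mm → contributes −98 097 mm⁴
  hole 4: d = 75 mm → contributes −867 787 mm⁴
Total I = 43 641 148 mm⁴.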